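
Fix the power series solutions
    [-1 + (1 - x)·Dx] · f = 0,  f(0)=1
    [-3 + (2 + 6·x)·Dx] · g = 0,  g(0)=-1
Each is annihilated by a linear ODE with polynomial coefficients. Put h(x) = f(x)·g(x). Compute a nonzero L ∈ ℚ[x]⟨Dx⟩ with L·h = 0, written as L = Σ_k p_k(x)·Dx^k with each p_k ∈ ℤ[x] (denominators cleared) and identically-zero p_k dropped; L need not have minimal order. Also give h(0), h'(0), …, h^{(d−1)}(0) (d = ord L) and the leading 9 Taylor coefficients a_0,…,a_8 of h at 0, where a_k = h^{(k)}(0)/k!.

f: a_k = 1, 1, 1, 1, 1, 1, 1, 1, 1, …
g: a_k = -1, -3/2, 9/8, -27/16, 405/128, -1701/256, 15309/1024, -72171/2048, 2814669/32768, …
f·g: L₀ = L_f ⊗_s L_g, ord ≤ 1·1.
L = (5 + 3·x) + (-2 - 4·x + 6·x^2)·Dx  (order 1).
h: a_k = -1, -5/2, -11/8, -49/16, 13/128, -1675/256, 8609/1024, -54953/2048, 1935421/32768, …
ICs: h(0) = -1.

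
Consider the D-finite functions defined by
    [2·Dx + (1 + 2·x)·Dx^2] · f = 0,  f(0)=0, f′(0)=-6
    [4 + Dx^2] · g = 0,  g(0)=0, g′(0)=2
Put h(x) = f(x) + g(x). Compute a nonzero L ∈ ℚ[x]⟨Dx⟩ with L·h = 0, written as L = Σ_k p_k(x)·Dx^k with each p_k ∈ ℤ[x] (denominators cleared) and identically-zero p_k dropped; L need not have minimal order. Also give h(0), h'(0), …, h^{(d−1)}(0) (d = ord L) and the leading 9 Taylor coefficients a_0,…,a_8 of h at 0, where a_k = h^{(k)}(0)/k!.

L = (56 + 32·x + 32·x^2)·Dx + (12 + 40·x + 48·x^2 + 32·x^3)·Dx^2 + (14 + 8·x + 8·x^2)·Dx^3 + (3 + 10·x + 12·x^2 + 8·x^3)·Dx^4  (order 4).
h: a_k = 0, -4, 6, -28/3, 12, -284/15, 32, -17288/315, 96, …
ICs: h(0) = 0, h′(0) = -4, h′′(0) = 12, h′′′(0) = -56.

f: a_k = 0, -6, 6, -8, 12, -96/5, 32, -384/7, 96, …
g: a_k = 0, 2, 0, -4/3, 0, 4/15, 0, -8/315, 0, …
f+g: L₀ = lclm(L_f,L_g), ord ≤ 2+2.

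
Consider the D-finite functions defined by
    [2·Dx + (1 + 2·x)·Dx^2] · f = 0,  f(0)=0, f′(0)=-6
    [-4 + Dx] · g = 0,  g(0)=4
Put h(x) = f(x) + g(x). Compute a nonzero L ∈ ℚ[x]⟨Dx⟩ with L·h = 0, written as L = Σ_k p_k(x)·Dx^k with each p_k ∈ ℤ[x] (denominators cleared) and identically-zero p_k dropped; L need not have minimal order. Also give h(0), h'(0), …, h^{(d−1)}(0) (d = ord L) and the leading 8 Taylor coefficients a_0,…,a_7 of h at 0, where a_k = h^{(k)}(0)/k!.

L = (-32 - 32·x)·Dx + (-4 - 32·x - 32·x^2)·Dx^2 + (3 + 10·x + 8·x^2)·Dx^3  (order 3).
h: a_k = 4, 10, 38, 104/3, 164/3, 224/15, 2464/45, -13184/315, …
ICs: h(0) = 4, h′(0) = 10, h′′(0) = 76.

f: a_k = 0, -6, 6, -8, 12, -96/5, 32, -384/7, …
g: a_k = 4, 16, 32, 128/3, 128/3, 512/15, 1024/45, 4096/315, …
h₀=f+g: left-lcm gives L₀, ord ≤ 3.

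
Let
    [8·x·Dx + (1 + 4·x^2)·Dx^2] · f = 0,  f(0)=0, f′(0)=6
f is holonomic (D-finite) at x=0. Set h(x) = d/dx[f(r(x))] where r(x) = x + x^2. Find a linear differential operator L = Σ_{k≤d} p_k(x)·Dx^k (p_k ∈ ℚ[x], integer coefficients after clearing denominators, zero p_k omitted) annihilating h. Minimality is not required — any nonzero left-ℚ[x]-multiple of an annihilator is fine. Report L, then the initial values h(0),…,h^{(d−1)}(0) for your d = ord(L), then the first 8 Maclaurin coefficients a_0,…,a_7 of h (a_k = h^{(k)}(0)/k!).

f: a_k = 0, 6, 0, -8, 0, 96/5, 0, -384/7, …
Change of var in L_f (x↦r) gives L₀.
Differentiate: ansatz ord ≤ ord L₀ ⇒ L.
L = (-2 + 8·x + 32·x^2 + 48·x^3 + 24·x^4) + (1 + 2·x + 4·x^2 + 16·x^3 + 20·x^4 + 8·x^5)·Dx  (order 1).
h: a_k = 6, 12, -24, -96, -24, 528, 960, -1536, …
ICs: h(0) = 6.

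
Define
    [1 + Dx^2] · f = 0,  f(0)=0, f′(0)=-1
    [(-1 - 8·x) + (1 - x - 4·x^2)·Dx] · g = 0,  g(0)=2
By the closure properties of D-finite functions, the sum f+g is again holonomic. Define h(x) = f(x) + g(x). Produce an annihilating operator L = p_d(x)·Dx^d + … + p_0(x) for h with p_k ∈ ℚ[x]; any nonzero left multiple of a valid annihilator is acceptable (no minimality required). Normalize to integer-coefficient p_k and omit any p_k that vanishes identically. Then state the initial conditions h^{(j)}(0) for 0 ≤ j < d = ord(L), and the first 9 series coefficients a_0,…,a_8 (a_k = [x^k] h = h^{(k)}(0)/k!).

L = (-55 - 486·x - 553·x^2 - 1488·x^3 - 80·x^4 - 128·x^5) + (11 + 11·x + 23·x^2 - 169·x^3 - 348·x^4 - 48·x^5 - 64·x^6)·Dx + (-55 - 486·x - 553·x^2 - 1488·x^3 - 80·x^4 - 128·x^5)·Dx^2 + (11 + 11·x + 23·x^2 - 169·x^3 - 348·x^4 - 48·x^5 - 64·x^6)·Dx^3  (order 3).
h: a_k = 2, 1, 10, 109/6, 58, 15599/120, 362, 4445281/5040, 2330, …
ICs: h(0) = 2, h′(0) = 1, h′′(0) = 20.

f: a_k = 0, -1, 0, 1/6, 0, -1/120, 0, 1/5040, 0, …
g: a_k = 2, 2, 10, 18, 58, 130, 362, 882, 2330, …
Weyl lclm of L_f,L_g ⇒ L₀ (ord ≤ 3).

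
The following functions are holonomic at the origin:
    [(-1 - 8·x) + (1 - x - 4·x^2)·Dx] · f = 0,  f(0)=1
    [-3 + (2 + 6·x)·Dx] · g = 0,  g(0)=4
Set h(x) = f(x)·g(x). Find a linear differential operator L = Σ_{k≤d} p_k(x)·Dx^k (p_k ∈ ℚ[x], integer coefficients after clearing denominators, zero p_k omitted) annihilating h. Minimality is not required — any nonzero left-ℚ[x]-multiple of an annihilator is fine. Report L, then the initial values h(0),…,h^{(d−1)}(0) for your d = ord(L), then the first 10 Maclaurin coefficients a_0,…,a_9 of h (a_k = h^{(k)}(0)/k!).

L = (5 + 19·x + 36·x^2) + (-2 - 4·x + 14·x^2 + 24·x^3)·Dx  (order 1).
h: a_k = 4, 10, 43/2, 273/4, 4531/32, 28235/64, 242623/256, 1460937/512, 51616067/8192, 304305415/16384, …
ICs: h(0) = 4.

f: a_k = 1, 1, 5, 9, 29, 65, 181, 441, 1165, 2929, …
g: a_k = 4, 6, -9/2, 27/4, -405/32, 1701/64, -15309/256, 72171/512, -2814669/8192, 14073345/16384, …
f·g: L₀ = L_f ⊗_s L_g, ord ≤ 1·1.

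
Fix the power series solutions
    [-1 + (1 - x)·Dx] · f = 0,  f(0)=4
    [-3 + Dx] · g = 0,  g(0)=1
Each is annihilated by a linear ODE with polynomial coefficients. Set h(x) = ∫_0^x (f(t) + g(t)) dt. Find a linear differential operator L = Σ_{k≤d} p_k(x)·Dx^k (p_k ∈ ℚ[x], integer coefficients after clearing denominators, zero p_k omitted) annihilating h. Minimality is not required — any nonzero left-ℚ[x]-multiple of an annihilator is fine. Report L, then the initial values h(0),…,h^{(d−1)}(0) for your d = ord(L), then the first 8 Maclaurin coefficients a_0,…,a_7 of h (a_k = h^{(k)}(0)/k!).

f: a_k = 4, 4, 4, 4, 4, 4, 4, 4, …
g: a_k = 1, 3, 9/2, 9/2, 27/8, 81/40, 81/80, 243/560, …
Sum ⇒ L₀ = lclm(L_f,L_g) in ℚ(x)⟨Dx⟩.
∫: right-multiply L₀ by Dx.
L = (3 - 9·x)·Dx + (-7 + 18·x - 9·x^2)·Dx^2 + (2 - 5·x + 3·x^2)·Dx^3  (order 3).
h: a_k = 0, 5, 7/2, 17/6, 17/8, 59/40, 241/240, 401/560, …
ICs: h(0) = 0, h′(0) = 5, h′′(0) = 7.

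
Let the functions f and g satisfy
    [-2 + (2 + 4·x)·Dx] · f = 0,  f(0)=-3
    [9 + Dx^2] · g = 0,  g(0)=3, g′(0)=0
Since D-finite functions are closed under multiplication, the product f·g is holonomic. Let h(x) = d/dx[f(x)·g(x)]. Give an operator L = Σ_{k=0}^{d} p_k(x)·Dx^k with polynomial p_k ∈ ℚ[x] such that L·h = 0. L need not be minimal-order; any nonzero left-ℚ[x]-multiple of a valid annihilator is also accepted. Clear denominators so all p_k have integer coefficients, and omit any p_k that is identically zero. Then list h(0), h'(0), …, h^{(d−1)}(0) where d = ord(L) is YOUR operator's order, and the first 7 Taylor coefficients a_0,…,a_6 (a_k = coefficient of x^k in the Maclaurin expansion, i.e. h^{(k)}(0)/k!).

f: a_k = -3, -3, 3/2, -3/2, 15/8, -21/8, 63/16, …
g: a_k = 3, 0, -27/2, 0, 81/8, 0, -243/80, …
Sym-product of L_f,L_g gives L₀ (≤ ord 2).
h=h₀': d/dx-closure on L₀ ⇒ L.
L = (14 + 84·x + 192·x^2 + 216·x^3 + 108·x^4) + (-1 - 8·x - 18·x^2 - 12·x^3)·Dx + (1 + 7·x + 19·x^2 + 24·x^3 + 12·x^4)·Dx^2  (order 2).
h: a_k = -9, 90, 108, -180, -90, 324/5, 378/5, …
ICs: h(0) = -9, h′(0) = 90.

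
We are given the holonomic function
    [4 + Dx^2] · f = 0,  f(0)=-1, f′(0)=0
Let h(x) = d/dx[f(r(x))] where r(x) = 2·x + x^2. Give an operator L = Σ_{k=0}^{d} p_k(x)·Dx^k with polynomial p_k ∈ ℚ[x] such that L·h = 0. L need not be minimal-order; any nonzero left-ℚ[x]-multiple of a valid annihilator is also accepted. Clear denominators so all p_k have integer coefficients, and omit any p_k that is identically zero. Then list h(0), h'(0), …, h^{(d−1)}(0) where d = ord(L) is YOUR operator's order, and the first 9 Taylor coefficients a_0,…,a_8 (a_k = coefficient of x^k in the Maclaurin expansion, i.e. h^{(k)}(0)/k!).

L = (19 + 64·x + 96·x^2 + 64·x^3 + 16·x^4) + (-3 - 3·x)·Dx + (1 + 2·x + x^2)·Dx^2  (order 2).
h: a_k = 0, 16, 24, -104/3, -320/3, -928/15, 1232/15, 47984/315, 2432/35, …
ICs: h(0) = 0, h′(0) = 16.

f: a_k = -1, 0, 2, 0, -2/3, 0, 4/45, 0, -2/315, …
Substitute x→r, Dx→(1/r')Dx; clear ⇒ L₀.
h=h₀': d/dx-closure on L₀ ⇒ L.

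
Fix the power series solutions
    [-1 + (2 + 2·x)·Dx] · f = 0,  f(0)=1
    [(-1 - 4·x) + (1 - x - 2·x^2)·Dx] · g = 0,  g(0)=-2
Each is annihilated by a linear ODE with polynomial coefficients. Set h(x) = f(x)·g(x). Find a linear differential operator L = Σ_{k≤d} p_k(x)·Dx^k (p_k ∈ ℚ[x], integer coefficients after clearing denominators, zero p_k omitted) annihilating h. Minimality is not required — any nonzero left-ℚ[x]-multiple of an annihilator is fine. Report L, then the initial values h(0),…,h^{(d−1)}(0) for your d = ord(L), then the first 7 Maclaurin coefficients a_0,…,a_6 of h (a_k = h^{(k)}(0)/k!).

f: a_k = 1, 1/2, -1/8, 1/16, -5/128, 7/256, -21/1024, …
g: a_k = -2, -2, -6, -10, -22, -42, -86, …
Product ⇒ symmetric product L₀, ord ≤ 1.
L = (3 + 6·x) + (-2 + 2·x + 4·x^2)·Dx  (order 1).
h: a_k = -2, -3, -27/4, -103/8, -1683/64, -6669/128, -53583/512, …
ICs: h(0) = -2.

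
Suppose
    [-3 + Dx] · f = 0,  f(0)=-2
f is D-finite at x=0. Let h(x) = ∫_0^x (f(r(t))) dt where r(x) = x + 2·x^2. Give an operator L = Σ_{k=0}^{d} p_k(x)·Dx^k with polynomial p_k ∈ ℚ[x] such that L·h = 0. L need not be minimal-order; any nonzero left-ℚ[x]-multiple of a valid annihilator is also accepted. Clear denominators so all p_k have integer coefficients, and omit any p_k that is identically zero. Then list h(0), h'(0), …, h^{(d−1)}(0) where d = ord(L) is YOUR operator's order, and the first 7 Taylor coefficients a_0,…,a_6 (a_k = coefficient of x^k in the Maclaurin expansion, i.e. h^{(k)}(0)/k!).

L = (-3 - 12·x)·Dx + Dx^2  (order 2).
h: a_k = 0, -2, -3, -7, -45/4, -387/20, -1107/40, …
ICs: h(0) = 0, h′(0) = -2.

f: a_k = -2, -6, -9, -9, -27/4, -81/20, -81/40, …
f∘r: x↦r, Dx↦Dx/r' in L_f ⇒ L₀.
Integrate: L := L₀·Dx.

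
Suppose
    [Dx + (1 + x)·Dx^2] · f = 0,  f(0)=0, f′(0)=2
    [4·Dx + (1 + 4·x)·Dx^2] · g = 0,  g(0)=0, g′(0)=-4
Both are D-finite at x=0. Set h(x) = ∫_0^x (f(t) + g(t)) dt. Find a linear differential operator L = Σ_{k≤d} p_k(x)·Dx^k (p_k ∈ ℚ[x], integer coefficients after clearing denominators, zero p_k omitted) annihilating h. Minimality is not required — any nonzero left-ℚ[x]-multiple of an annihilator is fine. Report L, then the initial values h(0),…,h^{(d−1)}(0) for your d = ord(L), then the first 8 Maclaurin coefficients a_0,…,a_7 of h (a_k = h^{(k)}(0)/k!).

f: a_k = 0, 2, -1, 2/3, -1/2, 2/5, -1/3, 2/7, …
g: a_k = 0, -4, 8, -64/3, 64, -1024/5, 2048/3, -16384/7, …
h₀=f+g: left-lcm gives L₀, ord ≤ 4.
h=∫₀ˣh₀: take L = L₀·Dx.
L = 8·Dx^2 + (10 + 16·x)·Dx^3 + (1 + 5·x + 4·x^2)·Dx^4  (order 4).
h: a_k = 0, 0, -1, 7/3, -31/6, 127/10, -511/15, 2047/21, …
ICs: h(0) = 0, h′(0) = 0, h′′(0) = -2, h′′′(0) = 14.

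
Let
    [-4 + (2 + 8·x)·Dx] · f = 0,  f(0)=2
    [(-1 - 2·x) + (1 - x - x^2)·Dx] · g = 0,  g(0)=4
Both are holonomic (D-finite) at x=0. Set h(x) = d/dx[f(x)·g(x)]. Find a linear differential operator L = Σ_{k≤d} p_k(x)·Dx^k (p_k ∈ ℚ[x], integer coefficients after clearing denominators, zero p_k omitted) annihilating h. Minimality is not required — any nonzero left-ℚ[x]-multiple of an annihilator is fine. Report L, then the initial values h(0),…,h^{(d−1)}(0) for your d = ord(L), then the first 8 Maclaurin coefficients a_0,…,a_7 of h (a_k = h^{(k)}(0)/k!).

L = (4 + 66·x + 126·x^2 + 80·x^3 + 60·x^4) + (-3 - 13·x - 3·x^2 + 14·x^3 + 46·x^4 + 24·x^5)·Dx  (order 1).
h: a_k = 24, 32, 216, 32, 1520, -2160, 14392, -41344, …
ICs: h(0) = 24.

f: a_k = 2, 4, -4, 8, -20, 56, -168, 528, …
g: a_k = 4, 4, 8, 12, 20, 32, 52, 84, …
h₀=f·g: eliminate ⇒ L₀, order ≤ 1·1.
Derive L from L₀ (diff closure).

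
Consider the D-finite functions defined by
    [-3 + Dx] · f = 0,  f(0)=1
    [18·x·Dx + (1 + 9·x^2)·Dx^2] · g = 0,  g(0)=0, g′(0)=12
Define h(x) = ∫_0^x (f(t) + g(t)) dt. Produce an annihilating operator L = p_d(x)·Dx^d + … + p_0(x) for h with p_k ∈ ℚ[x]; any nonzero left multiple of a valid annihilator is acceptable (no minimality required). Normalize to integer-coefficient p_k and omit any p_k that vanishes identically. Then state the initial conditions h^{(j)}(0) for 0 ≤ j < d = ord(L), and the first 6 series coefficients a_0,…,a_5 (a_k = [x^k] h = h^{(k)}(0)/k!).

f: a_k = 1, 3, 9/2, 9/2, 27/8, 81/40, …
g: a_k = 0, 12, 0, -36, 0, 972/5, …
h₀=f+g: left-lcm gives L₀, ord ≤ 3.
∫: right-multiply L₀ by Dx.
L = (18 - 108·x - 162·x^2)·Dx^2 + (-9 + 27·x + 27·x^2 - 81·x^3)·Dx^3 + (1 + 3·x + 9·x^2 + 27·x^3)·Dx^4  (order 4).
h: a_k = 0, 1, 15/2, 3/2, -63/8, 27/40, …
ICs: h(0) = 0, h′(0) = 1, h′′(0) = 15, h′′′(0) = 9.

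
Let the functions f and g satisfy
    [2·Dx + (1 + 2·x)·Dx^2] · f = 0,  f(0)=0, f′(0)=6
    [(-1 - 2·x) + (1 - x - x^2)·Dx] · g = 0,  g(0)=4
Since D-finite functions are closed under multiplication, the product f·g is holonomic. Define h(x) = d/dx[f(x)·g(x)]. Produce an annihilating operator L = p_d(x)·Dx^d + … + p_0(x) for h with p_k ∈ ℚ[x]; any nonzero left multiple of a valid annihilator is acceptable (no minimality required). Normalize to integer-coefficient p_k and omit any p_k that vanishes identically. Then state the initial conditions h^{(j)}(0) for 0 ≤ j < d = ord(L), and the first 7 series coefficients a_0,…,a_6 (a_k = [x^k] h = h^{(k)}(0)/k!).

f: a_k = 0, 6, -6, 8, -12, 96/5, -32, …
g: a_k = 4, 4, 8, 12, 20, 32, 52, …
L₀ := L_f ⊗_s L_g (sym. prod.), ord ≤ 2.
h=h₀': d/dx-closure on L₀ ⇒ L.
L = (14 + 36·x + 36·x^2) + (1 + 16·x + 42·x^2 + 28·x^3)·Dx + (-1 - 3·x + x^2 + 8·x^3 + 4·x^4)·Dx^2  (order 2).
h: a_k = 24, 0, 168, 32, 704, 624/5, 13336/5, …
ICs: h(0) = 24, h′(0) = 0.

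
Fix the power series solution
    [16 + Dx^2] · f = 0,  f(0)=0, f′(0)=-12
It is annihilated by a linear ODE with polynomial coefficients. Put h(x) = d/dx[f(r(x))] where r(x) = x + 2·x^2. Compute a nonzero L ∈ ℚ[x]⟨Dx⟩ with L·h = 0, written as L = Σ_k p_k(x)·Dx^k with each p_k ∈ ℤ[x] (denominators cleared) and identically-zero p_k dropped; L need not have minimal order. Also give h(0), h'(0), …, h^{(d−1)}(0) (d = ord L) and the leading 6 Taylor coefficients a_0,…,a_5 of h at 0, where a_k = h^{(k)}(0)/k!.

L = (64 + 256·x + 1536·x^2 + 4096·x^3 + 4096·x^4) + (-12 - 48·x)·Dx + (1 + 8·x + 16·x^2)·Dx^2  (order 2).
h: a_k = -12, -48, 96, 768, 1792, 0, …
ICs: h(0) = -12, h′(0) = -48.

f: a_k = 0, -12, 0, 32, 0, -128/5, …
Change of var in L_f (x↦r) gives L₀.
Differentiate: ansatz ord ≤ ord L₀ ⇒ L.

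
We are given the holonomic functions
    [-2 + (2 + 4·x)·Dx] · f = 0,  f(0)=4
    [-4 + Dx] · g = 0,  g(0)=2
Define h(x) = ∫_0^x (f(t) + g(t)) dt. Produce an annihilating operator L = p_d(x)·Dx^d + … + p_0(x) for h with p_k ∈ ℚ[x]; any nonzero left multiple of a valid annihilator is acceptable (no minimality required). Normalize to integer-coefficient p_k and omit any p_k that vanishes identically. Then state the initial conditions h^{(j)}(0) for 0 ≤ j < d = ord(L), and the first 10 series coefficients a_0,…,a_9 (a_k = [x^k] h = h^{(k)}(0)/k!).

f: a_k = 4, 4, -2, 2, -5/2, 7/2, -21/4, 33/4, -429/32, 715/32, …
g: a_k = 2, 8, 16, 64/3, 64/3, 256/15, 512/45, 2048/315, 1024/315, 4096/2835, …
h₀=f+g: left-lcm gives L₀, ord ≤ 2.
h=∫₀ˣh₀: take L = L₀·Dx.
L = (20 + 32·x)·Dx + (-17 - 64·x - 64·x^2)·Dx^2 + (3 + 14·x + 16·x^2)·Dx^3  (order 3).
h: a_k = 0, 6, 6, 14/3, 35/6, 113/30, 617/180, 1103/1260, 18587/10080, -102367/90720, …
ICs: h(0) = 0, h′(0) = 6, h′′(0) = 12.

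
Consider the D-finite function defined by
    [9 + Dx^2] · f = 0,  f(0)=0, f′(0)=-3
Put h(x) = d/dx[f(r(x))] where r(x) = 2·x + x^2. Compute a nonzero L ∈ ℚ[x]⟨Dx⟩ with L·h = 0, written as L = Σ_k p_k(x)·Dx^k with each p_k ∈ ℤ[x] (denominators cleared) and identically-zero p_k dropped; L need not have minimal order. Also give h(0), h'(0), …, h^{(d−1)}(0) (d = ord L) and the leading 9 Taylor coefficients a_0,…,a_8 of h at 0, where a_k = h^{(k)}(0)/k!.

f: a_k = 0, -3, 0, 9/2, 0, -81/40, 0, 243/560, 0, …
Change of var in L_f (x↦r) gives L₀.
Differentiate: ansatz ord ≤ ord L₀ ⇒ L.
L = (39 + 144·x + 216·x^2 + 144·x^3 + 36·x^4) + (-3 - 3·x)·Dx + (1 + 2·x + x^2)·Dx^2  (order 2).
h: a_k = -6, -6, 108, 216, -189, -945, -3726/5, 4536/5, 306909/140, …
ICs: h(0) = -6, h′(0) = -6.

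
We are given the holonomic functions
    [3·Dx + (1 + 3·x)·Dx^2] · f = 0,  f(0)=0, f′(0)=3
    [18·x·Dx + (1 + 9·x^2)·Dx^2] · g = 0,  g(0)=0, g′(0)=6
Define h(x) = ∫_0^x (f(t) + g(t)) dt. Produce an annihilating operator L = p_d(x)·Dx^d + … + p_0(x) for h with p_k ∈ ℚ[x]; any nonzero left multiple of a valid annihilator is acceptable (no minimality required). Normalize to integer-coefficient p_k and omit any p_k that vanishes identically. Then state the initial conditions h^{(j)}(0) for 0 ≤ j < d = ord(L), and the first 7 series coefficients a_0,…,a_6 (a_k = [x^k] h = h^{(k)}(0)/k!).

f: a_k = 0, 3, -9/2, 9, -81/4, 243/5, -243/2, …
g: a_k = 0, 6, 0, -18, 0, 486/5, 0, …
Sum ⇒ L₀ = lclm(L_f,L_g) in ℚ(x)⟨Dx⟩.
h=∫₀ˣh₀: take L = L₀·Dx.
L = (-18 - 162·x + 486·x^2 + 486·x^3)·Dx^2 + (-12 - 36·x + 972·x^3 + 972·x^4)·Dx^3 + (-1 + 3·x + 18·x^2 + 54·x^3 + 243·x^4 + 243·x^5)·Dx^4  (order 4).
h: a_k = 0, 0, 9/2, -3/2, -9/4, -81/20, 243/10, …
ICs: h(0) = 0, h′(0) = 0, h′′(0) = 9, h′′′(0) = -9.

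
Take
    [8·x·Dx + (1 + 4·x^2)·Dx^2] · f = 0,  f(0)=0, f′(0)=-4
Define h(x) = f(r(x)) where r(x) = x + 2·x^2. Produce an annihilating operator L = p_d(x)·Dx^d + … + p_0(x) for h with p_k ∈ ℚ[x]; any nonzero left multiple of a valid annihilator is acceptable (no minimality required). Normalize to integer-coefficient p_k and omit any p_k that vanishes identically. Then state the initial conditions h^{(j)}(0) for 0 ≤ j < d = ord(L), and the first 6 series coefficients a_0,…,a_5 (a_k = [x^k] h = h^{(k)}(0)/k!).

f: a_k = 0, -4, 0, 16/3, 0, -64/5, …
h₀=f(r): pull back L_f along r ⇒ L₀.
L = (-4 + 8·x + 64·x^2 + 192·x^3 + 192·x^4)·Dx + (1 + 4·x + 4·x^2 + 32·x^3 + 80·x^4 + 64·x^5)·Dx^2  (order 2).
h: a_k = 0, -4, -8, 16/3, 32, 256/5, …
ICs: h(0) = 0, h′(0) = -4.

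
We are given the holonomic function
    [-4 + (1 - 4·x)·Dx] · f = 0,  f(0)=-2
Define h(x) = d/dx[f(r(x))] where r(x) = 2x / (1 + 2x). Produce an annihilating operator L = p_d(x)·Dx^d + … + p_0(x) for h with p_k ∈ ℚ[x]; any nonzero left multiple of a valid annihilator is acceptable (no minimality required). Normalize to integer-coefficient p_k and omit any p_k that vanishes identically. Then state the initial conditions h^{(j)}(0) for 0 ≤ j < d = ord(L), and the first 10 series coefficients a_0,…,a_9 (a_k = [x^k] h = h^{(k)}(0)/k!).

L = 12 + (-1 + 6·x)·Dx  (order 1).
h: a_k = -16, -192, -1728, -13824, -103680, -746496, -5225472, -35831808, -241864704, -1612431360, …
ICs: h(0) = -16.

f: a_k = -2, -8, -32, -128, -512, -2048, -8192, -32768, -131072, -524288, …
f∘r: x↦r, Dx↦Dx/r' in L_f ⇒ L₀.
h=h₀': d/dx-closure on L₀ ⇒ L.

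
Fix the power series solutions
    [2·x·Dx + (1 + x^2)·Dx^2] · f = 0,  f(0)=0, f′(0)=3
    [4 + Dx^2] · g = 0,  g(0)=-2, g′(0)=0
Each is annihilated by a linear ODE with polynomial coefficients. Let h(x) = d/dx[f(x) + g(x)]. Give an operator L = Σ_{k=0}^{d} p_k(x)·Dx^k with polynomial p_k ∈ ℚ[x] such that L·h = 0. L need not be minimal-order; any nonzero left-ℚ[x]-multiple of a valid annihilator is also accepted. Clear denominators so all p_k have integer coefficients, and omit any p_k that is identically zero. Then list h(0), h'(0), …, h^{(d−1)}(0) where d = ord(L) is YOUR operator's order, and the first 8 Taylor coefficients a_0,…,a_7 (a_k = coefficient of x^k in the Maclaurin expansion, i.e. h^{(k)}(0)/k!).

f: a_k = 0, 3, 0, -1, 0, 3/5, 0, -3/7, …
g: a_k = -2, 0, 4, 0, -4/3, 0, 8/45, 0, …
Weyl lclm of L_f,L_g ⇒ L₀ (ord ≤ 4).
Derive L from L₀ (diff closure).
L = (-32·x + 80·x^3 + 16·x^5) + (4 + 32·x^2 + 36·x^4 + 8·x^6)·Dx + (-8·x + 20·x^3 + 4·x^5)·Dx^2 + (1 + 8·x^2 + 9·x^4 + 2·x^6)·Dx^3  (order 3).
h: a_k = 3, 8, -3, -16/3, 3, 16/15, -3, -32/315, …
ICs: h(0) = 3, h′(0) = 8, h′′(0) = -6.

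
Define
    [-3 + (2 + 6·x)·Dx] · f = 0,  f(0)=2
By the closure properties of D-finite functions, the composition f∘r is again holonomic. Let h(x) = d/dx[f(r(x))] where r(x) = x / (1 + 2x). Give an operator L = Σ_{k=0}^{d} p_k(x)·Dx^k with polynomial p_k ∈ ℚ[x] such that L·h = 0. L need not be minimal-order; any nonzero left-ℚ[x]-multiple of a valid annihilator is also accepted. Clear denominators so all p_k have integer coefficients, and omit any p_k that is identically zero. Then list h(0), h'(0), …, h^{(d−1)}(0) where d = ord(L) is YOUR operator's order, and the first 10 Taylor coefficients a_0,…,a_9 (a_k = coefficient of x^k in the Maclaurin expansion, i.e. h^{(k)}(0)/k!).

f: a_k = 2, 3, -9/4, 27/8, -405/64, 1701/128, -15309/512, 72171/1024, -2814669/16384, 14073345/32768, …
f∘r: x↦r, Dx↦Dx/r' in L_f ⇒ L₀.
Derive L from L₀ (diff closure).
L = (-11 - 40·x) + (-2 - 14·x - 20·x^2)·Dx  (order 1).
h: a_k = 3, -33/2, 585/8, -4965/16, 169545/128, -1477503/256, 26328981/1024, -239121645/2048, 17638985385/32768, -164547207195/65536, …
ICs: h(0) = 3.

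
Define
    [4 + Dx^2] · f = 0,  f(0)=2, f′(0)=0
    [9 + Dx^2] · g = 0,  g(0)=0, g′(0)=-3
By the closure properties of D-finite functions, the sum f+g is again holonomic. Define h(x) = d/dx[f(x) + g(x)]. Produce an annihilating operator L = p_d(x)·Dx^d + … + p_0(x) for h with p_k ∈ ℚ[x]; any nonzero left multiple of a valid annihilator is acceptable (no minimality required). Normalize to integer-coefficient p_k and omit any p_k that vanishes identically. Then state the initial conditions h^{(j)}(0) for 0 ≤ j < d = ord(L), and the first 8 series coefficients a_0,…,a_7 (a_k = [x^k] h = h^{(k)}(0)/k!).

f: a_k = 2, 0, -4, 0, 4/3, 0, -8/45, 0, …
g: a_k = 0, -3, 0, 9/2, 0, -81/40, 0, 243/560, …
h₀=f+g: left-lcm gives L₀, ord ≤ 4.
h₀' ⇒ L via d/dx closure of L₀.
L = 36 + 13·Dx^2 + Dx^4  (order 4).
h: a_k = -3, -8, 27/2, 16/3, -81/8, -16/15, 243/80, 32/315, …
ICs: h(0) = -3, h′(0) = -8, h′′(0) = 27, h′′′(0) = 32.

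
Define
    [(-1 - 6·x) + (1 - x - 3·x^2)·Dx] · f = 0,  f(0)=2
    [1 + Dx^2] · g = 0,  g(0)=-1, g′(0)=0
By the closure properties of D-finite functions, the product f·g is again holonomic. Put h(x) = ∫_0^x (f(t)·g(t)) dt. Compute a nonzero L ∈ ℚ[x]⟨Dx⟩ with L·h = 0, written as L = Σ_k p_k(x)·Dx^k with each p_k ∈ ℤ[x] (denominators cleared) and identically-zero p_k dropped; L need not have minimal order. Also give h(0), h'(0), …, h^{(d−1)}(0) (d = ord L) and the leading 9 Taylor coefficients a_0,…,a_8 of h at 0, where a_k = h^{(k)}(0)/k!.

L = (5 + x + 3·x^2)·Dx + (2 + 12·x)·Dx^2 + (-1 + x + 3·x^2)·Dx^3  (order 3).
h: a_k = 0, -2, -1, -7/3, -13/4, -409/60, -877/72, -9017/360, -142049/2880, …
ICs: h(0) = 0, h′(0) = -2, h′′(0) = -2.

f: a_k = 2, 2, 8, 14, 38, 80, 194, 434, 1016, …
g: a_k = -1, 0, 1/2, 0, -1/24, 0, 1/720, 0, -1/40320, …
L₀ := L_f ⊗_s L_g (sym. prod.), ord ≤ 2.
∫: right-multiply L₀ by Dx.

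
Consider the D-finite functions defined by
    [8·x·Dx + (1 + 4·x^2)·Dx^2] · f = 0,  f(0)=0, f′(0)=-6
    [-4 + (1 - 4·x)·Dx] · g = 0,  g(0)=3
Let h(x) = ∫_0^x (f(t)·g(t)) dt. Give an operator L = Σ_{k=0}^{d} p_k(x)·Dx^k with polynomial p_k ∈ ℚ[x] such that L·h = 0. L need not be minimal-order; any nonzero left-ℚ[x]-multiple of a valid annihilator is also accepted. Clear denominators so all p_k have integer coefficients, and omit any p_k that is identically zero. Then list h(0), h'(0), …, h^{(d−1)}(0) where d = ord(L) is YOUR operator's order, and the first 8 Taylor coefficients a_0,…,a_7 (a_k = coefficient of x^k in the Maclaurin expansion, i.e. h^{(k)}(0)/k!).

f: a_k = 0, -6, 0, 8, 0, -96/5, 0, 384/7, …
g: a_k = 3, 12, 48, 192, 768, 3072, 12288, 49152, …
Sym-product of L_f,L_g gives L₀ (≤ ord 2).
Integrate: L := L₀·Dx.
L = 32·x·Dx + (8 - 8·x + 64·x^2)·Dx^2 + (-1 + 4·x - 4·x^2 + 16·x^3)·Dx^3  (order 3).
h: a_k = 0, 0, -9, -24, -66, -1056/5, -3568/5, -85632/35, …
ICs: h(0) = 0, h′(0) = 0, h′′(0) = -18.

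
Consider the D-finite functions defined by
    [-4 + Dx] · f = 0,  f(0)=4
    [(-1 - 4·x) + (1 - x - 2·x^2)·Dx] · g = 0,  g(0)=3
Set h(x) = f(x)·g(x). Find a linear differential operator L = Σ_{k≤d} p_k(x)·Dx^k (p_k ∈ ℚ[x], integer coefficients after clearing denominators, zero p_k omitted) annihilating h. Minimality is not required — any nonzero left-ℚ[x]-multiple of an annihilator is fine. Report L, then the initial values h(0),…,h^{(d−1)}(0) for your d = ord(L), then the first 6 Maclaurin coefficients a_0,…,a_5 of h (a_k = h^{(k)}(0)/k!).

L = (5 - 8·x^2) + (-1 + x + 2·x^2)·Dx  (order 1).
h: a_k = 12, 60, 180, 428, 916, 9372/5, …
ICs: h(0) = 12.

f: a_k = 4, 16, 32, 128/3, 128/3, 512/15, …
g: a_k = 3, 3, 9, 15, 33, 63, …
Product ⇒ symmetric product L₀, ord ≤ 1.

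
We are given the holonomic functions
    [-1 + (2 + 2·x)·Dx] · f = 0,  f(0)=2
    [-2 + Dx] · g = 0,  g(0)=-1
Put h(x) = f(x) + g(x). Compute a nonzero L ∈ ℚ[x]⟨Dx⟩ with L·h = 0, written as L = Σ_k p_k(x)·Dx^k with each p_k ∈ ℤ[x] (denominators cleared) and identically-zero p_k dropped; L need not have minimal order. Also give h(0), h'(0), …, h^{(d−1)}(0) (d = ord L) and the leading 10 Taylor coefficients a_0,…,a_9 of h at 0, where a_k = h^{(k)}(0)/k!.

f: a_k = 2, 1, -1/4, 1/8, -5/64, 7/128, -21/512, 33/1024, -429/16384, 715/32768, …
g: a_k = -1, -2, -2, -4/3, -2/3, -4/15, -4/45, -8/315, -2/315, -4/2835, …
f+g: L₀ = lclm(L_f,L_g), ord ≤ 1+1.
L = (10 + 8·x) + (-17 - 32·x - 16·x^2)·Dx + (6 + 14·x + 8·x^2)·Dx^2  (order 2).
h: a_k = 1, -1, -9/4, -29/24, -143/192, -407/1920, -2993/23040, 2203/322560, -167903/5160960, 1895953/92897280, …
ICs: h(0) = 1, h′(0) = -1.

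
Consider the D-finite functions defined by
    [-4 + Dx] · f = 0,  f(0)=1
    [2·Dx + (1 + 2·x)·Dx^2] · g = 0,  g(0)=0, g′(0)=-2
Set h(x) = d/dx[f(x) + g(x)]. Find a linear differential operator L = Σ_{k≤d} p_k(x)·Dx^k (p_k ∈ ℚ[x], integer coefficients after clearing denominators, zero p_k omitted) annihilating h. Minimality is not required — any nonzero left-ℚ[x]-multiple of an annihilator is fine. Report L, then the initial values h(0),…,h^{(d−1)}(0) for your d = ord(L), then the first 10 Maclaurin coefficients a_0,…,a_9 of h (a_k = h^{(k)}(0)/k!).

L = (-32 - 32·x) + (-4 - 32·x - 32·x^2)·Dx + (3 + 10·x + 8·x^2)·Dx^2  (order 2).
h: a_k = 2, 20, 24, 176/3, 32/3, 1472/15, -4736/45, 84736/315, -159232/315, 2911232/2835, …
ICs: h(0) = 2, h′(0) = 20.

f: a_k = 1, 4, 8, 32/3, 32/3, 128/15, 256/45, 1024/315, 512/315, 2048/2835, …
g: a_k = 0, -2, 2, -8/3, 4, -32/5, 32/3, -128/7, 32, -512/9, …
h₀=f+g: left-lcm gives L₀, ord ≤ 3.
h=h₀': d/dx-closure on L₀ ⇒ L.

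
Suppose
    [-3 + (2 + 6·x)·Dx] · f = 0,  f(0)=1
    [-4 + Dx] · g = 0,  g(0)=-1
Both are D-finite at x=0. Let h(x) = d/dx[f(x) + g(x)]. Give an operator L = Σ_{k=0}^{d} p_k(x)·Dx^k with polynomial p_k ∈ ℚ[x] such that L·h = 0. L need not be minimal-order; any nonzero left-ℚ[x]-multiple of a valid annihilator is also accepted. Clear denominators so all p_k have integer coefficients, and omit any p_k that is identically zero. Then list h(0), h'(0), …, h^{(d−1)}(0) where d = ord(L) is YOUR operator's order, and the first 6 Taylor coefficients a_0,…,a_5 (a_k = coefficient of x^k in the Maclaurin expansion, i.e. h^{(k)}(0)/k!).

f: a_k = 1, 3/2, -9/8, 27/16, -405/128, 1701/256, …
g: a_k = -1, -4, -8, -32/3, -32/3, -128/15, …
L₀ := lclm(L_f,L_g); ord L₀ ≤ 1+1.
Derive L from L₀ (diff closure).
L = (-204 - 288·x) + (-37 - 384·x - 576·x^2)·Dx + (22 + 114·x + 144·x^2)·Dx^2  (order 2).
h: a_k = -5/2, -73/4, -431/16, -5311/96, -7253/768, -951049/7680, …
ICs: h(0) = -5/2, h′(0) = -73/4.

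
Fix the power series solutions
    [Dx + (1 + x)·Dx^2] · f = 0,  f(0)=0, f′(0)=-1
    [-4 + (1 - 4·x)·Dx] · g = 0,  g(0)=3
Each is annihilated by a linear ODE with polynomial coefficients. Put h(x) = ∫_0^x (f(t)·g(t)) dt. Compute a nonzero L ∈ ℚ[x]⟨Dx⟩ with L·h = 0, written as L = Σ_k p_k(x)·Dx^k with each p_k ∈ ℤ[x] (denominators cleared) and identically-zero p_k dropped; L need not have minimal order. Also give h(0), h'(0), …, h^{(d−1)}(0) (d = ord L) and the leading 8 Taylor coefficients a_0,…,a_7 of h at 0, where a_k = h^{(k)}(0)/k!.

L = 4·Dx + (7 + 12·x)·Dx^2 + (-1 + 3·x + 4·x^2)·Dx^3  (order 3).
h: a_k = 0, 0, -3/2, -7/2, -43/4, -137/4, -1714/15, -3917/10, …
ICs: h(0) = 0, h′(0) = 0, h′′(0) = -3.

f: a_k = 0, -1, 1/2, -1/3, 1/4, -1/5, 1/6, -1/7, …
g: a_k = 3, 12, 48, 192, 768, 3072, 12288, 49152, …
L₀ := L_f ⊗_s L_g (sym. prod.), ord ≤ 2.
Integrate: L := L₀·Dx.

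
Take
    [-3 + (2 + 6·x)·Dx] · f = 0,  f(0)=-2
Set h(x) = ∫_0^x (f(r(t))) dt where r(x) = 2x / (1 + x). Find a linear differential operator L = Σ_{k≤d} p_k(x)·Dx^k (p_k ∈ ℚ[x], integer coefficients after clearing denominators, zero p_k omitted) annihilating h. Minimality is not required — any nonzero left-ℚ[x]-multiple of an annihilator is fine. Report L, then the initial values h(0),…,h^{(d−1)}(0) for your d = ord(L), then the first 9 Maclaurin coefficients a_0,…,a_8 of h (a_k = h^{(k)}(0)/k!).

f: a_k = -2, -3, 9/4, -27/8, 405/64, -1701/128, 15309/512, -72171/1024, 2814669/16384, …
Change of var in L_f (x↦r) gives L₀.
∫: right-multiply L₀ by Dx.
L = -3·Dx + (1 + 8·x + 7·x^2)·Dx^2  (order 2).
h: a_k = 0, -2, -3, 5, -51/4, 861/20, -1379/8, 6141/8, -234975/64, …
ICs: h(0) = 0, h′(0) = -2.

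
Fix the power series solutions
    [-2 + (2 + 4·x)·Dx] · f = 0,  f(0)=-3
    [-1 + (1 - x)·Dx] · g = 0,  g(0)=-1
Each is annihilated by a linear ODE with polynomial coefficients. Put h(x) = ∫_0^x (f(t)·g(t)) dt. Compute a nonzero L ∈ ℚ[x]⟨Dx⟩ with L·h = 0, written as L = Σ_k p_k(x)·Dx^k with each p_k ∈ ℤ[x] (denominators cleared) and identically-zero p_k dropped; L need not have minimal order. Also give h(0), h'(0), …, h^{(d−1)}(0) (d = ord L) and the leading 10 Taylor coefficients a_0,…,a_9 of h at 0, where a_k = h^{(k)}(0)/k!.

L = (2 + x)·Dx + (-1 - x + 2·x^2)·Dx^2  (order 2).
h: a_k = 0, 3, 3, 3/2, 3/2, 33/40, 9/8, 45/112, 9/8, -15/128, …
ICs: h(0) = 0, h′(0) = 3.

f: a_k = -3, -3, 3/2, -3/2, 15/8, -21/8, 63/16, -99/16, 1287/128, -2145/128, …
g: a_k = -1, -1, -1, -1, -1, -1, -1, -1, -1, -1, …
Product ⇒ symmetric product L₀, ord ≤ 1.
h=∫₀ˣh₀: take L = L₀·Dx.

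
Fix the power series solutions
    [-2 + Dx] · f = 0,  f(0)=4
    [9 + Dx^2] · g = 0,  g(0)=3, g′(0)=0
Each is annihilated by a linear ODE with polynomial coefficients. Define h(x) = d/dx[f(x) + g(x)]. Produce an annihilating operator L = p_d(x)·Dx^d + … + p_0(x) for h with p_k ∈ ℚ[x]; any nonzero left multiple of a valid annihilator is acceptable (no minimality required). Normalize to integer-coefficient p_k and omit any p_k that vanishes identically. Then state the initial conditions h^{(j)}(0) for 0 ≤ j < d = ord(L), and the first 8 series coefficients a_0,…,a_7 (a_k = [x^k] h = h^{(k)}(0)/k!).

f: a_k = 4, 8, 8, 16/3, 8/3, 16/15, 16/45, 32/315, …
g: a_k = 3, 0, -27/2, 0, 81/8, 0, -243/80, 0, …
L₀ := lclm(L_f,L_g); ord L₀ ≤ 1+2.
Derive L from L₀ (diff closure).
L = 18 - 9·Dx + 2·Dx^2 - Dx^3  (order 3).
h: a_k = 8, -11, 16, 307/6, 16/3, -1931/120, 32/45, 20707/5040, …
ICs: h(0) = 8, h′(0) = -11, h′′(0) = 32.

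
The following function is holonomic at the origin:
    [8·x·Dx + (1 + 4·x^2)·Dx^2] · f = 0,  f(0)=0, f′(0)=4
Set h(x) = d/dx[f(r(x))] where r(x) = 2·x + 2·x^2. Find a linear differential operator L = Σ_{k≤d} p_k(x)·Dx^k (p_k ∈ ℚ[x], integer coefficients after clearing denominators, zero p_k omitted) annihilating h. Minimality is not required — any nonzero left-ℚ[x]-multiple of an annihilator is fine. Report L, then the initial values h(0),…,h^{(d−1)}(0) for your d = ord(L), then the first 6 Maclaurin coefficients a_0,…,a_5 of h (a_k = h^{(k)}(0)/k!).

f: a_k = 0, 4, 0, -16/3, 0, 64/5, …
f∘r: x↦r, Dx↦Dx/r' in L_f ⇒ L₀.
Differentiate: ansatz ord ≤ ord L₀ ⇒ L.
L = (-2 + 32·x + 128·x^2 + 192·x^3 + 96·x^4) + (1 + 2·x + 16·x^2 + 64·x^3 + 80·x^4 + 32·x^5)·Dx  (order 1).
h: a_k = 8, 16, -128, -512, 1408, 12032, …
ICs: h(0) = 8.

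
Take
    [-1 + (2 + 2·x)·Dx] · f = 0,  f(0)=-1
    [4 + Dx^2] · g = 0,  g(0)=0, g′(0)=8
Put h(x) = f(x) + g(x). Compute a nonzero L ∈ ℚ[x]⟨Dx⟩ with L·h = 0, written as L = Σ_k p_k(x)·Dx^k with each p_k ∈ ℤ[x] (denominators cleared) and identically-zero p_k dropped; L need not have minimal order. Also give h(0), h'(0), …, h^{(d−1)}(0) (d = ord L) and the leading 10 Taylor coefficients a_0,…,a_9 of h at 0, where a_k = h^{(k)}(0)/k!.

f: a_k = -1, -1/2, 1/8, -1/16, 5/128, -7/256, 21/1024, -33/2048, 429/32768, -715/65536, …
g: a_k = 0, 8, 0, -16/3, 0, 16/15, 0, -32/315, 0, 16/2835, …
Sum ⇒ L₀ = lclm(L_f,L_g) in ℚ(x)⟨Dx⟩.
L = (-76 - 128·x - 64·x^2) + (120 + 376·x + 384·x^2 + 128·x^3)·Dx + (-19 - 32·x - 16·x^2)·Dx^2 + (30 + 94·x + 96·x^2 + 32·x^3)·Dx^3  (order 3).
h: a_k = -1, 15/2, 1/8, -259/48, 5/128, 3991/3840, 21/1024, -75931/645120, 429/32768, -978449/185794560, …
ICs: h(0) = -1, h′(0) = 15/2, h′′(0) = 1/4.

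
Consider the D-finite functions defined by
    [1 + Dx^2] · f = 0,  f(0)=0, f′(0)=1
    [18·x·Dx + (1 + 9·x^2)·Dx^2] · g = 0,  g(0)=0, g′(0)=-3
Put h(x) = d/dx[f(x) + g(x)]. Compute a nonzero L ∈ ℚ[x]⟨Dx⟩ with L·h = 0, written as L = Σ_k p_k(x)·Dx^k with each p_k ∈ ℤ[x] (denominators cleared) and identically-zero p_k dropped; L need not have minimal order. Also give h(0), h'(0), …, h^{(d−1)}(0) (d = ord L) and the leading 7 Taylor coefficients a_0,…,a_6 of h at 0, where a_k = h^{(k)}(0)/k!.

f: a_k = 0, 1, 0, -1/6, 0, 1/120, 0, …
g: a_k = 0, -3, 0, 9, 0, -243/5, 0, …
Weyl lclm of L_f,L_g ⇒ L₀ (ord ≤ 4).
h=h₀': d/dx-closure on L₀ ⇒ L.
L = (-1926·x + 17820·x^3 + 1458·x^5) + (-17 + 351·x^2 + 4617·x^4 + 729·x^6)·Dx + (-1926·x + 17820·x^3 + 1458·x^5)·Dx^2 + (-17 + 351·x^2 + 4617·x^4 + 729·x^6)·Dx^3  (order 3).
h: a_k = -2, 0, 53/2, 0, -5831/24, 0, 1574639/720, …
ICs: h(0) = -2, h′(0) = 0, h′′(0) = 53.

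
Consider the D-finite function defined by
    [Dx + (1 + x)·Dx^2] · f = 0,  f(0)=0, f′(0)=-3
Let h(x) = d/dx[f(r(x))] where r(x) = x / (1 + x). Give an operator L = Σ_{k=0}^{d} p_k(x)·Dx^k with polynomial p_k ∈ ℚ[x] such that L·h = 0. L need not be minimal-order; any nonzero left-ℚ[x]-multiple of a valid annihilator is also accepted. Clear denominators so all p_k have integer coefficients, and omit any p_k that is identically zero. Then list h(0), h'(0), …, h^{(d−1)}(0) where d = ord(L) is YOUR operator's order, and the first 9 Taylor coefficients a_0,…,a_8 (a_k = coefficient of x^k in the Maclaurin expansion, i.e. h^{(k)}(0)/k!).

f: a_k = 0, -3, 3/2, -1, 3/4, -3/5, 1/2, -3/7, 3/8, …
h₀=f(r): pull back L_f along r ⇒ L₀.
Differentiate: ansatz ord ≤ ord L₀ ⇒ L.
L = (3 + 4·x) + (1 + 3·x + 2·x^2)·Dx  (order 1).
h: a_k = -3, 9, -21, 45, -93, 189, -381, 765, -1533, …
ICs: h(0) = -3.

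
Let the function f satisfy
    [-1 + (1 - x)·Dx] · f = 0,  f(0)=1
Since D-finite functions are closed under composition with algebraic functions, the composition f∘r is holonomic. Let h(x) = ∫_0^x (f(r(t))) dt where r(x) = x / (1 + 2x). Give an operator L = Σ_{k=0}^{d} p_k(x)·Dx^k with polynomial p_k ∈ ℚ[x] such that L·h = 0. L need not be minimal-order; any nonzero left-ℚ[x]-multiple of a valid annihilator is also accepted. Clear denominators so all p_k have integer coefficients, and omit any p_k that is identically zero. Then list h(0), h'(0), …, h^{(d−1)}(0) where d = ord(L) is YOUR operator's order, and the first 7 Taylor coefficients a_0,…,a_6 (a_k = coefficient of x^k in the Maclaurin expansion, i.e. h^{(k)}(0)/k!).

L = -Dx + (1 + 3·x + 2·x^2)·Dx^2  (order 2).
h: a_k = 0, 1, 1/2, -1/3, 1/4, -1/5, 1/6, …
ICs: h(0) = 0, h′(0) = 1.

f: a_k = 1, 1, 1, 1, 1, 1, 1, …
Substitute x→r, Dx→(1/r')Dx; clear ⇒ L₀.
∫: right-multiply L₀ by Dx.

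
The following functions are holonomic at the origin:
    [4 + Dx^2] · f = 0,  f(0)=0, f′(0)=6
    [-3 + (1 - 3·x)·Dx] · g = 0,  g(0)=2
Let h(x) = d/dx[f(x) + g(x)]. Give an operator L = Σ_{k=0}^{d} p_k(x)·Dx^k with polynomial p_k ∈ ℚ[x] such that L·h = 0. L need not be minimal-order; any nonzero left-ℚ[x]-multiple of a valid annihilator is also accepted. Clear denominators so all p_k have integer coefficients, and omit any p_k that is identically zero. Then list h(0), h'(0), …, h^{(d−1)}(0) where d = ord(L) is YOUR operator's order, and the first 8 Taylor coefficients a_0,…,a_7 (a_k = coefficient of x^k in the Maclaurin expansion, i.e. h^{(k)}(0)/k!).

L = (1344 - 288·x + 432·x^2) + (-116 + 396·x - 216·x^2 + 216·x^3)·Dx + (336 - 72·x + 108·x^2)·Dx^2 + (-29 + 99·x - 54·x^2 + 54·x^3)·Dx^3  (order 3).
h: a_k = 12, 36, 150, 648, 2434, 8748, 459262/15, 104976, …
ICs: h(0) = 12, h′(0) = 36, h′′(0) = 300.

f: a_k = 0, 6, 0, -4, 0, 4/5, 0, -8/105, …
g: a_k = 2, 6, 18, 54, 162, 486, 1458, 4374, …
Sum ⇒ L₀ = lclm(L_f,L_g) in ℚ(x)⟨Dx⟩.
Differentiate: ansatz ord ≤ ord L₀ ⇒ L.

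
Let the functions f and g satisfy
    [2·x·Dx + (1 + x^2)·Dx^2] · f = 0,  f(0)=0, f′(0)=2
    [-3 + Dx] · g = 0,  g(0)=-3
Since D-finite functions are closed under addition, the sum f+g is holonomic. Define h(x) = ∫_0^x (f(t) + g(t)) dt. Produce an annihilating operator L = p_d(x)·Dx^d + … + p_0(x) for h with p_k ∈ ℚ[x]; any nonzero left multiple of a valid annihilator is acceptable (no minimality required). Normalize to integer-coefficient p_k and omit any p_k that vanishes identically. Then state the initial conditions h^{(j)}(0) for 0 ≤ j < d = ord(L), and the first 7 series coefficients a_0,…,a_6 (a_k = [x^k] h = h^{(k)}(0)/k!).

L = (6 - 18·x - 18·x^2 - 18·x^3)·Dx^2 + (-11 - 12·x^2 - 9·x^4)·Dx^3 + (3 + 2·x + 6·x^2 + 2·x^3 + 3·x^4)·Dx^4  (order 4).
h: a_k = 0, -3, -7/2, -9/2, -85/24, -81/40, -227/240, …
ICs: h(0) = 0, h′(0) = -3, h′′(0) = -7, h′′′(0) = -27.

f: a_k = 0, 2, 0, -2/3, 0, 2/5, 0, …
g: a_k = -3, -9, -27/2, -27/2, -81/8, -243/40, -243/80, …
f+g: L₀ = lclm(L_f,L_g), ord ≤ 2+1.
h=∫₀ˣh₀: take L = L₀·Dx.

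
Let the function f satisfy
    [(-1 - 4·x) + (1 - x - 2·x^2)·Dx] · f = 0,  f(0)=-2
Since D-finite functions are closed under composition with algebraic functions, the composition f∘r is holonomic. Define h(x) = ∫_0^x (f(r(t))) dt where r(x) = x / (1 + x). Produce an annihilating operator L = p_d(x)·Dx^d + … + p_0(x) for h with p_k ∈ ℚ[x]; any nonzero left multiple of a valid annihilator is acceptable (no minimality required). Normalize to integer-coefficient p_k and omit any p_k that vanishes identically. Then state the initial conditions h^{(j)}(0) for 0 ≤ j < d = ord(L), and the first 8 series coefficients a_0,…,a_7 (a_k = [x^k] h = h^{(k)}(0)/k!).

L = (1 + 5·x)·Dx + (-1 - 2·x + x^2 + 2·x^3)·Dx^2  (order 2).
h: a_k = 0, -2, -1, -4/3, 0, -8/5, 4/3, -24/7, …
ICs: h(0) = 0, h′(0) = -2.

f: a_k = -2, -2, -6, -10, -22, -42, -86, -170, …
f∘r: x↦r, Dx↦Dx/r' in L_f ⇒ L₀.
h=∫₀ˣh₀: take L = L₀·Dx.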